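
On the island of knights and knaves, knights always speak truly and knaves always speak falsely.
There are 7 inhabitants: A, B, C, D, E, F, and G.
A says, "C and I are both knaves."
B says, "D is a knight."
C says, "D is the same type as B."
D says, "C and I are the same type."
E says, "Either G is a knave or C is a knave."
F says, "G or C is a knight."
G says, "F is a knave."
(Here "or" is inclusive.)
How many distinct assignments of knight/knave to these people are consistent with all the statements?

2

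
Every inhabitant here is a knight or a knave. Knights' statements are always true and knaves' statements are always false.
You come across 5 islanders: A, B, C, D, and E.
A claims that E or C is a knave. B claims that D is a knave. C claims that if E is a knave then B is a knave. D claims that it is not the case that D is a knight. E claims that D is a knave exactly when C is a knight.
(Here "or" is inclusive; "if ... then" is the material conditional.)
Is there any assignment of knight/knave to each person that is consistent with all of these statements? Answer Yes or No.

No

Checking all 32 assignments, each has at least one speaker whose statement's truth value contradicts their type.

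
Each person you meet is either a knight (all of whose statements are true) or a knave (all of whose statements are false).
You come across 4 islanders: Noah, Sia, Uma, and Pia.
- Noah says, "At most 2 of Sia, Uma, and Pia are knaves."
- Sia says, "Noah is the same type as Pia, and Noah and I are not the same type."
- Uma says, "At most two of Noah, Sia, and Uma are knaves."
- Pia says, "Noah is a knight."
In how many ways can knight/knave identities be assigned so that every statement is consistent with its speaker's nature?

Consistent assignments:
  Noah=knave, Sia=knave, Uma=knave, Pia=knave

1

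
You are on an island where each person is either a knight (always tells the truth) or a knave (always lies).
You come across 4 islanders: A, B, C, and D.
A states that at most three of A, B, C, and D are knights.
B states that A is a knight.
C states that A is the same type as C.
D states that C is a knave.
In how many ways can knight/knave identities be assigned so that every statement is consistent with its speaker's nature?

Consistent assignments:
  A=knight, B=knight, C=knight, D=knave
  A=knight, B=knight, C=knave, D=knight

2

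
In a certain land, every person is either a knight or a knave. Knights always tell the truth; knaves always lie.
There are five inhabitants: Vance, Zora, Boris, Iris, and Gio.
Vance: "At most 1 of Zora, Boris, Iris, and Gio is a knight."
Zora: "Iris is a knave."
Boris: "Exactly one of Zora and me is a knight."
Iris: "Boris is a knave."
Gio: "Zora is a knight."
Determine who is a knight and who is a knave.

Vance is a knight, Zora is a knave, Boris is a knave, Iris is a knight, and Gio is a knave.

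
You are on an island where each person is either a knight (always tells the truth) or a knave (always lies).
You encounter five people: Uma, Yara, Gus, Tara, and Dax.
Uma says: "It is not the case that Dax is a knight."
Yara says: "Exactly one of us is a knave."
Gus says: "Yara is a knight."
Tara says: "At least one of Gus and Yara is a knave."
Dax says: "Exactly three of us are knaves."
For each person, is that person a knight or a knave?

Knights: Tara and Dax. Knaves: Uma, Yara, and Gus.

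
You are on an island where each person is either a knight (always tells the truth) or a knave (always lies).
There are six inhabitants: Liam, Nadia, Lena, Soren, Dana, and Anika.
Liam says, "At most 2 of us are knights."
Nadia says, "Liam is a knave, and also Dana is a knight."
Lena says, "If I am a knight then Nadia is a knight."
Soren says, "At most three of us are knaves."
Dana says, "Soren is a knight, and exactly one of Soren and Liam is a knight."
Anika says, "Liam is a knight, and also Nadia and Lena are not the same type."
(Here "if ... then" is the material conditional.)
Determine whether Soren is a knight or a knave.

Soren is a knight.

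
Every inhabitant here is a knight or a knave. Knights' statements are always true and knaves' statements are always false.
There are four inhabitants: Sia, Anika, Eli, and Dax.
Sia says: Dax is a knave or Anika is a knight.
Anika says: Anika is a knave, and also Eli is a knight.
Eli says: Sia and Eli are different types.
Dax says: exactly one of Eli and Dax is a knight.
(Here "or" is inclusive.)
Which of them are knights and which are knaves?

Knights: Dax. Knaves: Sia, Anika, and Eli.

As a knave, Sia's statement "Dax is a knave or Anika is a knight" should be false; it is.
Since Anika is a knave, "Anika is a knave, and also Eli is a knight" needs to be false, which holds.
Eli is a knave, so "Sia and Eli are different types" must be false — and it is.
Dax (knight): "exactly one of Eli and Dax is a knight" — true. ✓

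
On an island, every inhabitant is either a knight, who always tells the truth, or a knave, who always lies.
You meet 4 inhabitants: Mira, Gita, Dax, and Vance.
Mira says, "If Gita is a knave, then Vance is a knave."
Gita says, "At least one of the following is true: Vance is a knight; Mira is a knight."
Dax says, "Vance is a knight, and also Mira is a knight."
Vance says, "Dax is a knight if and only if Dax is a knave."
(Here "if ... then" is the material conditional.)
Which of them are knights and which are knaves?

Mira is a knight; "if Gita is a knave, then Vance is a knave" is true, as required.
Gita is a knight; "at least one of the following is true: Vance is a knight; Mira is a knight" is true, as required.
Dax is a knave, and the claim "Vance is a knight, and also Mira is a knight" is indeed false.
Vance is a knave; "Dax is a knight if and only if Dax is a knave" is false, as required.

Mira is a knight, Gita is a knight, Dax is a knave, and Vance is a knave.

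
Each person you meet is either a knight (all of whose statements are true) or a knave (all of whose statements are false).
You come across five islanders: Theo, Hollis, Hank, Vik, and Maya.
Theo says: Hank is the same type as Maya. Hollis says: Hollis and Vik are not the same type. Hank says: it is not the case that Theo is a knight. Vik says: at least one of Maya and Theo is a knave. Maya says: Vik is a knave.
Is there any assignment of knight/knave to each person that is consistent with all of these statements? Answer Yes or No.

No

Checking all 32 assignments, each has at least one speaker whose statement's truth value contradicts their type.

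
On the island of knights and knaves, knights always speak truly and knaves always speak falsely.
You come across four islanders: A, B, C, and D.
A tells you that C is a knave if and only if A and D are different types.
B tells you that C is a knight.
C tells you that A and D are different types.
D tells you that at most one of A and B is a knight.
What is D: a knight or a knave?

D is a knight.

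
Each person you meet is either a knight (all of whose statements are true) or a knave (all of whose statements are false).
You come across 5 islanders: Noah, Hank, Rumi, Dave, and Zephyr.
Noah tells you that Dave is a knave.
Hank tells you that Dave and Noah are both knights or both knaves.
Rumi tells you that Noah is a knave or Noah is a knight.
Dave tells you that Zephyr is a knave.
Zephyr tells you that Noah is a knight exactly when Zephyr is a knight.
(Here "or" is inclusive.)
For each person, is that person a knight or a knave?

Noah is a knight, Hank is a knave, Rumi is a knight, Dave is a knave, and Zephyr is a knight.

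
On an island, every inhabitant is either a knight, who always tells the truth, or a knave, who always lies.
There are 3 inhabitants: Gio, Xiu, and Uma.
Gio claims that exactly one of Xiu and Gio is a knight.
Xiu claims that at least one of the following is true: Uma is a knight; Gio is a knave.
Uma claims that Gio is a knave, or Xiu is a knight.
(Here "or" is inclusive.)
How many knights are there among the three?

1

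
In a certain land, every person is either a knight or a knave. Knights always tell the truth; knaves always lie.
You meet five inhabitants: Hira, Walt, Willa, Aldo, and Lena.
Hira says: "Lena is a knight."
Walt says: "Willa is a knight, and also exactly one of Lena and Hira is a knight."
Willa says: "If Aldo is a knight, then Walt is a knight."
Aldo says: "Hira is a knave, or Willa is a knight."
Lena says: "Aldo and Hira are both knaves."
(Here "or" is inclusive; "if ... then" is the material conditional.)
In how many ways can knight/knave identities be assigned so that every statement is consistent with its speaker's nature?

1

Consistent assignments:
  Hira=knave, Walt=knave, Willa=knave, Aldo=knight, Lena=knave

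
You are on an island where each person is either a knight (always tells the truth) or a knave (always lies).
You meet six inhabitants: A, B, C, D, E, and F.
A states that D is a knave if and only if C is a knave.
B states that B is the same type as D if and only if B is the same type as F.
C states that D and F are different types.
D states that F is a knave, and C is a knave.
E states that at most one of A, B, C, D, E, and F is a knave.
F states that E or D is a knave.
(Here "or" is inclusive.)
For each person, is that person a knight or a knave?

A is a knave, B is a knave, C is a knight, D is a knave, E is a knave, and F is a knight.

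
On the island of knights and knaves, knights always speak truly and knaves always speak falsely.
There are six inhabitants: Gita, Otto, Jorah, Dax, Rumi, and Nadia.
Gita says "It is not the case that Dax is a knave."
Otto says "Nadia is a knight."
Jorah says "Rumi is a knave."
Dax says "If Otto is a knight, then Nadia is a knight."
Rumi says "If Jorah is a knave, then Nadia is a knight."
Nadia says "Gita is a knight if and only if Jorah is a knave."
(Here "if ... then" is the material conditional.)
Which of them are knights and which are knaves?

Gita is a knight, Otto is a knight, Jorah is a knave, Dax is a knight, Rumi is a knight, and Nadia is a knight.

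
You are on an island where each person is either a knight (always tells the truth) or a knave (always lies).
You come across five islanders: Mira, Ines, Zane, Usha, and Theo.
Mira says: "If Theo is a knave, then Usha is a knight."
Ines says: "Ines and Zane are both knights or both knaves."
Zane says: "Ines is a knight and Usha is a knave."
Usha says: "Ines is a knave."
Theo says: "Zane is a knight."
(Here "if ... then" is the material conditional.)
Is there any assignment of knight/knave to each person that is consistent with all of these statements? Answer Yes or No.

Yes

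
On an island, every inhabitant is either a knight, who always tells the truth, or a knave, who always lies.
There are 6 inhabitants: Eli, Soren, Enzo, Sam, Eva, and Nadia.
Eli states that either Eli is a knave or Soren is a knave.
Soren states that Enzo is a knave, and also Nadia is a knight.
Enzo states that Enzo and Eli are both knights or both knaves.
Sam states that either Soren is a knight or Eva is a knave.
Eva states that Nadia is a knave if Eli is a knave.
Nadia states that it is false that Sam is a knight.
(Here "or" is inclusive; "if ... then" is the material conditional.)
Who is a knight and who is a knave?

Knights: Eli, Enzo, Eva, and Nadia. Knaves: Soren and Sam.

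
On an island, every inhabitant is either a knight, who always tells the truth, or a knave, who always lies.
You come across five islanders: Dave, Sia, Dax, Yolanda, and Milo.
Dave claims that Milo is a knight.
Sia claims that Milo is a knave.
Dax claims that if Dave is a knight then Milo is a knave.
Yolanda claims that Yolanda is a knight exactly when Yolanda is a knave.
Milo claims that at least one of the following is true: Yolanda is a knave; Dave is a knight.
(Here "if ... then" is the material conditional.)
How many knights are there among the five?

2

The unique consistent assignment is Dave=knight, Sia=knave, Dax=knave, Yolanda=knave, Milo=knight.
That has 2 knights.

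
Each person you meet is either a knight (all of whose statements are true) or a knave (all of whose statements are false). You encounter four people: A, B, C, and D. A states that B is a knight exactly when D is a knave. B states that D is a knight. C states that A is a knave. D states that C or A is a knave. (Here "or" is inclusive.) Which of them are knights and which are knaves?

Knights: B, C, and D. Knaves: A.

A (knave): "B is a knight exactly when D is a knave" — false. ✓
B (knight): "D is a knight" — True. ✓
As a knight, C's statement "A is a knave" should be True; it is.
D (knight): "C or A is a knave" — True. ✓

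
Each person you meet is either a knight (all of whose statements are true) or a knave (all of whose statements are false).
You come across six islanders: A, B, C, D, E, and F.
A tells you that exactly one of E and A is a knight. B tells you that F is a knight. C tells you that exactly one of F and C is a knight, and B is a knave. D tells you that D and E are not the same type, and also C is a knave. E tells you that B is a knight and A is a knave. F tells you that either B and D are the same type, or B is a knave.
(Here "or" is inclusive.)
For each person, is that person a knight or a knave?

A is a knight, B is a knight, C is a knave, D is a knight, E is a knave, and F is a knight.

Since A is a knight, "exactly one of E and A is a knight" needs to be true, which holds.
B is a knight, so "F is a knight" must be true — and it is.
C is a knave, so "exactly one of F and C is a knight, and B is a knave" must be False — and it is.
As a knight, D's statement "D and E are not the same type, and also C is a knave" should be true; it is.
As a knave, E's statement "B is a knight and A is a knave" should be False; it is.
F is a knight, and the claim "either B and D are the same type, or B is a knave" is indeed true.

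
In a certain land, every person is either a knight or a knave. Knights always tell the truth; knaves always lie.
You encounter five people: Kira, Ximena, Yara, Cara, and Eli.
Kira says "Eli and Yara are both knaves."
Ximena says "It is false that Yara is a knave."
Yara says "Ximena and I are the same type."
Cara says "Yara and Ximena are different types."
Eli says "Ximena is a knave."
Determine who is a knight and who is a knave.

Kira is a knave, and the claim "Eli and Yara are both knaves" is indeed False.
As a knight, Ximena's statement "it is false that Yara is a knave" should be true; it is.
Since Yara is a knight, "Ximena and I are the same type" needs to be true, which holds.
Cara is a knave; "Yara and Ximena are different types" is False, as required.
Eli is a knave; "Ximena is a knave" is False, as required.

Kira is a knave, Ximena is a knight, Yara is a knight, Cara is a knave, and Eli is a knave.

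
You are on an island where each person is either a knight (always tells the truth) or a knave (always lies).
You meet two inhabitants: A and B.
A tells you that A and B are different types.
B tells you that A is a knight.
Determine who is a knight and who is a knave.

A is a knave and B is a knave.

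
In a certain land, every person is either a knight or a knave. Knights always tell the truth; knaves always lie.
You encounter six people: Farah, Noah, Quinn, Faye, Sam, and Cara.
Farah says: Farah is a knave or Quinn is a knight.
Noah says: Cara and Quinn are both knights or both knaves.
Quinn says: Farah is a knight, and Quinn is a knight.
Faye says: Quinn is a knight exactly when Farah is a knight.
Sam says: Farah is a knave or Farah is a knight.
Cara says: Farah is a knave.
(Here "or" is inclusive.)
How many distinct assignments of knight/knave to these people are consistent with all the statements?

1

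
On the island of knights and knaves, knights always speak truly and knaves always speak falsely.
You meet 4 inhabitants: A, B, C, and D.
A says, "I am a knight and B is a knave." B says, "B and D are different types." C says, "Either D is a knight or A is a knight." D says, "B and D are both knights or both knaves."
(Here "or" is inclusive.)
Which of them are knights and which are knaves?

Knights: B. Knaves: A, C, and D.

Suppose A is a knight. Then A's statement "I am a knight and B is a knave" would have to be true. Checking the 8 ways to assign the others, none is consistent with every speaker.
(For instance, with B=knight, C=knave, D=knave, A's claim "I am a knight and B is a knave" comes out false where it would need to be true.)
So A must be a knave, making "I am a knight and B is a knave" false. Taking A=knave, B=knight, C=knave, D=knave, each remaining statement checks out:
  B (knight): "B and D are different types" — true. ✓
  C (knave): "either D is a knight or A is a knight" — false. ✓
  D (knave): "B and D are both knights or both knaves" — false. ✓
This is the unique consistent assignment.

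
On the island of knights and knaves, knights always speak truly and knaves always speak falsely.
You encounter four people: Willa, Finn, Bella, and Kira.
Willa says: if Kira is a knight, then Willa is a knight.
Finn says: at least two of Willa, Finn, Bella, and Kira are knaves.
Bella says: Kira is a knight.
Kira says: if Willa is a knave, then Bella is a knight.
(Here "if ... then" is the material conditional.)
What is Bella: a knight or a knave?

Bella is a knight.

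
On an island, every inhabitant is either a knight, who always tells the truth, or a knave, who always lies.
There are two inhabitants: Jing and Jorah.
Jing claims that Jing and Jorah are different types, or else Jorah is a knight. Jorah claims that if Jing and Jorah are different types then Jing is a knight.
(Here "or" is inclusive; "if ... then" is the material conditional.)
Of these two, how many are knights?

The unique consistent assignment is Jing=knight, Jorah=knight.
That has 2 knights.

2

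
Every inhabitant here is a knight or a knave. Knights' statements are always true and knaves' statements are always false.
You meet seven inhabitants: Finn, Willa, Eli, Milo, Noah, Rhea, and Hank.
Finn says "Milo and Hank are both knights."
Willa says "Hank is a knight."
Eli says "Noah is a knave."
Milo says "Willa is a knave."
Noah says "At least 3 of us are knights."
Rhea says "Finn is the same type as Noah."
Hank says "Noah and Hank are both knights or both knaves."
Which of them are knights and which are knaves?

Knights: Willa, Noah, and Hank. Knaves: Finn, Eli, Milo, and Rhea.

Since Finn is a knave, "Milo and Hank are both knights" needs to be False, which holds.
Willa (knight): "Hank is a knight" — true. ✓
Eli is a knave, so "Noah is a knave" must be False — and it is.
Since Milo is a knave, "Willa is a knave" needs to be False, which holds.
Noah is a knight; "at least 3 of us are knights" is true, as required.
Rhea is a knave, and the claim "Finn is the same type as Noah" is indeed False.
Hank is a knight, so "Noah and Hank are both knights or both knaves" must be true — and it is.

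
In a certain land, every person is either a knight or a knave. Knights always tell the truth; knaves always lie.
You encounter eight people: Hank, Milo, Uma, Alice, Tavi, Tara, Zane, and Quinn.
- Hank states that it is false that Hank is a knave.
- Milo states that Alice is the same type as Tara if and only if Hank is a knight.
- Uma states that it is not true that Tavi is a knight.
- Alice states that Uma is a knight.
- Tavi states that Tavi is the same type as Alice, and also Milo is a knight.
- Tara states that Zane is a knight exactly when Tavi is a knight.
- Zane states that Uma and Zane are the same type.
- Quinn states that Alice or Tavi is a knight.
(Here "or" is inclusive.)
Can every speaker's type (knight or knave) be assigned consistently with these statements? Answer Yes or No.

One consistent assignment: Hank=knight, Milo=knight, Uma=knight, Alice=knight, Tavi=knave, Tara=knight, Zane=knave, Quinn=knight.

Yes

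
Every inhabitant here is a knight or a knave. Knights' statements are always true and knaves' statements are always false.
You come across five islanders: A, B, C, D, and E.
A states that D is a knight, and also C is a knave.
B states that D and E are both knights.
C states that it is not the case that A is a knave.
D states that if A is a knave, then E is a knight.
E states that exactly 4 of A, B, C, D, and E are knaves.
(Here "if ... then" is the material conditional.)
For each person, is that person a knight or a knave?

A is a knave, B is a knave, C is a knave, D is a knave, and E is a knave.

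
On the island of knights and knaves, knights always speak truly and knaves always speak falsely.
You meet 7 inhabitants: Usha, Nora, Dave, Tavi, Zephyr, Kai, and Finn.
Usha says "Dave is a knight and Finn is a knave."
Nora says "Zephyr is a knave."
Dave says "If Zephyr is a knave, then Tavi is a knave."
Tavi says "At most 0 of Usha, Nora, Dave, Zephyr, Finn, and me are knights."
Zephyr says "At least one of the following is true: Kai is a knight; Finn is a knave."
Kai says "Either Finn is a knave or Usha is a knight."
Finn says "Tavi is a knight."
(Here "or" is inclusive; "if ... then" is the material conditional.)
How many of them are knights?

The unique consistent assignment is Usha=knight, Nora=knave, Dave=knight, Tavi=knave, Zephyr=knight, Kai=knight, Finn=knave.
That has 4 knights.

4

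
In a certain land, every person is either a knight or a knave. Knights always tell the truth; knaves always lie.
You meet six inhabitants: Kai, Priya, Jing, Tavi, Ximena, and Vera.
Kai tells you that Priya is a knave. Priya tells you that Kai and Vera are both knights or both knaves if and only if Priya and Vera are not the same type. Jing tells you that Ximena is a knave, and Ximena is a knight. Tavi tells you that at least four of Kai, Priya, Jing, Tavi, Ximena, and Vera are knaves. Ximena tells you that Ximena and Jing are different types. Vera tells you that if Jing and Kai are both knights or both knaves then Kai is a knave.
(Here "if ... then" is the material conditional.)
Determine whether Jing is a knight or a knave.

Consistent assignments: {Kai=knave, Priya=knight, Jing=knave, Tavi=knave, Ximena=knight, Vera=knight}
In every consistent assignment, Jing is a knave.

Jing is a knave.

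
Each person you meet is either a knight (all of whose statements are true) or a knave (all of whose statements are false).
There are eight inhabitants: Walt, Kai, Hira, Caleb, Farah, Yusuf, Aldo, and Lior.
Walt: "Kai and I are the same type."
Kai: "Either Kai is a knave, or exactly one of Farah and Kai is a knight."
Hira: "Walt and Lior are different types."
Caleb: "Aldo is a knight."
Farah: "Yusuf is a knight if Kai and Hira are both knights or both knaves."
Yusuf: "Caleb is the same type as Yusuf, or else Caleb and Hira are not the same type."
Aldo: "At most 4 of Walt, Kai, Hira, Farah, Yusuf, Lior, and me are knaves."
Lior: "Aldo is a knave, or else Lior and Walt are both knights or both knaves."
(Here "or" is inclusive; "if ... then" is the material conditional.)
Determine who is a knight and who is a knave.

Knights: Walt, Kai, Hira, Caleb, and Aldo. Knaves: Farah, Yusuf, and Lior.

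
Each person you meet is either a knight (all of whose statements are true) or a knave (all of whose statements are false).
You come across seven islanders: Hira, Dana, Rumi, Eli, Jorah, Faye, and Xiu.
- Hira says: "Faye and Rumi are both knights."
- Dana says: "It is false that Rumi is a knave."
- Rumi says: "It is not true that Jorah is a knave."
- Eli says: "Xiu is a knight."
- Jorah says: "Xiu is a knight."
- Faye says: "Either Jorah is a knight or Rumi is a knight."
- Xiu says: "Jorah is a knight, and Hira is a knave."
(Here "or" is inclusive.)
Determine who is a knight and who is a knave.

Hira is a knave, so "Faye and Rumi are both knights" must be False — and it is.
Dana (knave): "it is false that Rumi is a knave" — False. ✓
Rumi is a knave, so "it is not true that Jorah is a knave" must be False — and it is.
Since Eli is a knave, "Xiu is a knight" needs to be False, which holds.
As a knave, Jorah's statement "Xiu is a knight" should be False; it is.
Faye (knave): "either Jorah is a knight or Rumi is a knight" — False. ✓
Xiu is a knave, and the claim "Jorah is a knight, and Hira is a knave" is indeed False.

Hira is a knave, Dana is a knave, Rumi is a knave, Eli is a knave, Jorah is a knave, Faye is a knave, and Xiu is a knave.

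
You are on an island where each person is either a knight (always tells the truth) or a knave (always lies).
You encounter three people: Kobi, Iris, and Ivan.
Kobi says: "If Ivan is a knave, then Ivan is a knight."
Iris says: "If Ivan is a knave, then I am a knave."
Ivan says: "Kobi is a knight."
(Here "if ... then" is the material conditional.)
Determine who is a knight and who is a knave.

As a knight, Kobi's statement "if Ivan is a knave, then Ivan is a knight" should be True; it is.
Iris is a knight; "if Ivan is a knave, then I am a knave" is True, as required.
Since Ivan is a knight, "Kobi is a knight" needs to be True, which holds.

Knights: Kobi, Iris, and Ivan. Knaves: none.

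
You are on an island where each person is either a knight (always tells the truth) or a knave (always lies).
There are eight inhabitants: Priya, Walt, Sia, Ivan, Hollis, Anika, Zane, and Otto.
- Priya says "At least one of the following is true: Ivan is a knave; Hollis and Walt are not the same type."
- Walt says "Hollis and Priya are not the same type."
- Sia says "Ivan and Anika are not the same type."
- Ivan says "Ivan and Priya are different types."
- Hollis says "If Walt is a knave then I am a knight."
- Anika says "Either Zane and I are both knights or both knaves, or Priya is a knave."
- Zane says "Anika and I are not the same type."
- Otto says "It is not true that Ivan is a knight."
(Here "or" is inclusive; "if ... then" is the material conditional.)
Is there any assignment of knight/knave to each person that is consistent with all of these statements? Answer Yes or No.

No

Checking all 256 assignments, each has at least one speaker whose statement's truth value contradicts their type.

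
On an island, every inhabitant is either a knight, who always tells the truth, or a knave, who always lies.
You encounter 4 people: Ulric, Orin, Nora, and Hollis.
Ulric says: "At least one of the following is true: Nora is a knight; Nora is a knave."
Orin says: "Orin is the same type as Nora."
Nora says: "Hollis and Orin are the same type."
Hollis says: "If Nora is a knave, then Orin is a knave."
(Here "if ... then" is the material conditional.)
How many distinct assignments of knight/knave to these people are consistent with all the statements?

1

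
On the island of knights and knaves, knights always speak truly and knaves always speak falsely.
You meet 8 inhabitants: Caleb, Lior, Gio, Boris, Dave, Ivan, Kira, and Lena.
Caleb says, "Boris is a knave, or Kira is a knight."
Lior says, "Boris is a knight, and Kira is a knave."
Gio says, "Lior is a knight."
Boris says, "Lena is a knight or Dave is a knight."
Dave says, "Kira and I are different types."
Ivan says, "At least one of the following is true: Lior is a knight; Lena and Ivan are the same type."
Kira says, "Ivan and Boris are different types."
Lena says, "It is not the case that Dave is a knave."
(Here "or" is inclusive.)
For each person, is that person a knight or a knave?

Caleb is a knave; "Boris is a knave, or Kira is a knight" is False, as required.
Lior (knight): "Boris is a knight, and Kira is a knave" — True. ✓
Gio is a knight; "Lior is a knight" is True, as required.
Boris is a knight, so "Lena is a knight or Dave is a knight" must be True — and it is.
Since Dave is a knight, "Kira and I are different types" needs to be True, which holds.
Ivan is a knight, and the claim "at least one of the following is true: Lior is a knight; Lena and Ivan are the same type" is indeed True.
Kira is a knave, so "Ivan and Boris are different types" must be False — and it is.
Lena is a knight, and the claim "it is not the case that Dave is a knave" is indeed True.

Caleb is a knave, Lior is a knight, Gio is a knight, Boris is a knight, Dave is a knight, Ivan is a knight, Kira is a knave, and Lena is a knight.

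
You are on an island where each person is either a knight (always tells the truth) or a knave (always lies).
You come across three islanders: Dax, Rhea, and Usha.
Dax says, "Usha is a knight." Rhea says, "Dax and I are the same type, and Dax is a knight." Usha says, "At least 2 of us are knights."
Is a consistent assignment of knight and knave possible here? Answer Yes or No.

One consistent assignment: Dax=knight, Rhea=knight, Usha=knight.

Yes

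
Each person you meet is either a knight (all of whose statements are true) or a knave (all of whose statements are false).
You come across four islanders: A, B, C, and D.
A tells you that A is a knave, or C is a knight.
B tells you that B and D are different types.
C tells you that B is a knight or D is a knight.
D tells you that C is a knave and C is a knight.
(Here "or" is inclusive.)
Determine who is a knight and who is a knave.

A is a knight; "A is a knave, or C is a knight" is true, as required.
As a knight, B's statement "B and D are different types" should be true; it is.
C is a knight; "B is a knight or D is a knight" is true, as required.
As a knave, D's statement "C is a knave and C is a knight" should be false; it is.

A is a knight, B is a knight, C is a knight, and D is a knave.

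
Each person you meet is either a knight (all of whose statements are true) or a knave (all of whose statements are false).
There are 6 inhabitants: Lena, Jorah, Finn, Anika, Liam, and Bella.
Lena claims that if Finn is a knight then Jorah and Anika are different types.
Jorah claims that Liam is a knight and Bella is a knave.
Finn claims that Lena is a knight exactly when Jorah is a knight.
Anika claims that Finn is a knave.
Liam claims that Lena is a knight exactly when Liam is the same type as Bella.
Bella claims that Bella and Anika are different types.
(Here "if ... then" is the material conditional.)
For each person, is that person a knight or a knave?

Lena is a knave, so "if Finn is a knight then Jorah and Anika are different types" must be false — and it is.
Jorah is a knave, and the claim "Liam is a knight and Bella is a knave" is indeed false.
Finn is a knight, and the claim "Lena is a knight exactly when Jorah is a knight" is indeed true.
Anika is a knave, so "Finn is a knave" must be false — and it is.
As a knave, Liam's statement "Lena is a knight exactly when Liam is the same type as Bella" should be false; it is.
As a knave, Bella's statement "Bella and Anika are different types" should be false; it is.

Lena is a knave, Jorah is a knave, Finn is a knight, Anika is a knave, Liam is a knave, and Bella is a knave.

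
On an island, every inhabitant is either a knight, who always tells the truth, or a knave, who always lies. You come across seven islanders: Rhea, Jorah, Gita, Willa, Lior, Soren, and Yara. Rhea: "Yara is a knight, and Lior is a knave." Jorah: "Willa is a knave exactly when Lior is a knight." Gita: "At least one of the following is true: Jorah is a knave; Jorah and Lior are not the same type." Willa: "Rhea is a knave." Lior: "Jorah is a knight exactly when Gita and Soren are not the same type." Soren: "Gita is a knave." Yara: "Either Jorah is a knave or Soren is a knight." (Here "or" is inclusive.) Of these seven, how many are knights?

3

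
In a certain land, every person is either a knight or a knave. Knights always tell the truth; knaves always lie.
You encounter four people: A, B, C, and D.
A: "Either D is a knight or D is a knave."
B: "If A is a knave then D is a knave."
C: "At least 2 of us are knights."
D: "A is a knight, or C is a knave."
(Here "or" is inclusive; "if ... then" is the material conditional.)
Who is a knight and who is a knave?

A is a knight, so "either D is a knight or D is a knave" must be true — and it is.
B (knight): "if A is a knave then D is a knave" — true. ✓
C is a knight, so "at least 2 of us are knights" must be true — and it is.
D is a knight; "A is a knight, or C is a knave" is true, as required.

A is a knight, B is a knight, C is a knight, and D is a knight.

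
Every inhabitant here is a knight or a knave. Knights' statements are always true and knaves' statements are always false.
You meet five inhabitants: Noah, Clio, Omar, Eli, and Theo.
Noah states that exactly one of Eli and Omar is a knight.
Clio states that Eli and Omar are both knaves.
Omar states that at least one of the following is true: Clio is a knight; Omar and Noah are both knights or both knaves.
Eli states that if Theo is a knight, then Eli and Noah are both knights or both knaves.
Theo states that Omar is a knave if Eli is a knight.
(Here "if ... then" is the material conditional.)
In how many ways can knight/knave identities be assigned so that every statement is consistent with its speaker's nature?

2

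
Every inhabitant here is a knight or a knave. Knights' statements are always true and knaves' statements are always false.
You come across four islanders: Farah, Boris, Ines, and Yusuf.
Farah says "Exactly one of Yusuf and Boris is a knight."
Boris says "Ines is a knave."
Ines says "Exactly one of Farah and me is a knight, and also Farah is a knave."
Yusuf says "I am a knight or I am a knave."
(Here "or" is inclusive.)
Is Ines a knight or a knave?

Ines is a knave.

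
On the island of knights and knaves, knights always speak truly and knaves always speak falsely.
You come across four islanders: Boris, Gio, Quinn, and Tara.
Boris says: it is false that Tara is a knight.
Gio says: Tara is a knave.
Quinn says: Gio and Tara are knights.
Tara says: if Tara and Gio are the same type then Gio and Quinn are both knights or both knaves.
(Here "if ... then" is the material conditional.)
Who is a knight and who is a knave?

Boris is a knave, Gio is a knave, Quinn is a knave, and Tara is a knight.

Suppose Boris is a knight. Then Boris's statement "it is false that Tara is a knight" would have to be true. Checking the 8 ways to assign the others, none is consistent with every speaker.
(For instance, with Gio=knave, Quinn=knave, Tara=knight, Boris's claim "it is false that Tara is a knight" comes out false where it would need to be true.)
So Boris must be a knave, making "it is false that Tara is a knight" false. Taking Boris=knave, Gio=knave, Quinn=knave, Tara=knight, each remaining statement checks out:
  Gio (knave): "Tara is a knave" — false. ✓
  Quinn (knave): "Gio and Tara are knights" — false. ✓
  Tara (knight): "if Tara and Gio are the same type then Gio and Quinn are both knights or both knaves" — true. ✓
This is the unique consistent assignment.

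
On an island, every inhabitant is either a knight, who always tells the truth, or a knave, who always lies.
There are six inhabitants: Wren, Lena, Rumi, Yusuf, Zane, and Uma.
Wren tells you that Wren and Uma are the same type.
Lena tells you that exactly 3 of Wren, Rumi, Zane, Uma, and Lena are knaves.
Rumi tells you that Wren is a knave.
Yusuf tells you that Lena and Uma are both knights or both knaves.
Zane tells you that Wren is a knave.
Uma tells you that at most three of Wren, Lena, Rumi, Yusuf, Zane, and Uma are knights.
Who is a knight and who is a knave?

Knights: Rumi, Zane, and Uma. Knaves: Wren, Lena, and Yusuf.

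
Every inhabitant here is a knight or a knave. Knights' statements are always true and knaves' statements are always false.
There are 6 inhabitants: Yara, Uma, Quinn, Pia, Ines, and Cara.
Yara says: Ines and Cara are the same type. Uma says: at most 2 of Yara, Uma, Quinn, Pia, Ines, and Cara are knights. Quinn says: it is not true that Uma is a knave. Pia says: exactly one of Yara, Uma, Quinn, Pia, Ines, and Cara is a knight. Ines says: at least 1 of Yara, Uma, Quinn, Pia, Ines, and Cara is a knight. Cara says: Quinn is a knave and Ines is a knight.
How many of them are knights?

3

The unique consistent assignment is Yara=knight, Uma=knave, Quinn=knave, Pia=knave, Ines=knight, Cara=knight.
That has 3 knights.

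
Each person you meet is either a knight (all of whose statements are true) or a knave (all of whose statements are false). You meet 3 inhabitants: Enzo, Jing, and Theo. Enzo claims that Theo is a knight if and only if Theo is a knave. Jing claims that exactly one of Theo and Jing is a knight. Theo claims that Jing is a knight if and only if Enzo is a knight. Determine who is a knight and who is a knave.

Enzo is a knave, Jing is a knight, and Theo is a knave.

Suppose Enzo is a knight. Then Enzo's statement "Theo is a knight if and only if Theo is a knave" would have to be true. Checking the 4 ways to assign the others, none is consistent with every speaker.
(For instance, with Jing=knight, Theo=knave, Enzo's claim "Theo is a knight if and only if Theo is a knave" comes out false where it would need to be true.)
So Enzo must be a knave, making "Theo is a knight if and only if Theo is a knave" false. Taking Enzo=knave, Jing=knight, Theo=knave, each remaining statement checks out:
  Jing (knight): "exactly one of Theo and Jing is a knight" — true. ✓
  Theo (knave): "Jing is a knight if and only if Enzo is a knight" — false. ✓
This is the unique consistent assignment.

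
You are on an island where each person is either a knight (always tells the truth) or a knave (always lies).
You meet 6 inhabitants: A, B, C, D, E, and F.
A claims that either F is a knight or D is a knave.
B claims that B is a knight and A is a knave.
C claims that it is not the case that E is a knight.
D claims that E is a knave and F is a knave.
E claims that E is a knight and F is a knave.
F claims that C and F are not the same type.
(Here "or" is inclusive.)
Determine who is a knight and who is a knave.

Since A is a knight, "either F is a knight or D is a knave" needs to be true, which holds.
Since B is a knave, "B is a knight and A is a knave" needs to be False, which holds.
C is a knave, and the claim "it is not the case that E is a knight" is indeed False.
D is a knave; "E is a knave and F is a knave" is False, as required.
Since E is a knight, "E is a knight and F is a knave" needs to be true, which holds.
F is a knave, so "C and F are not the same type" must be False — and it is.

Knights: A and E. Knaves: B, C, D, and F.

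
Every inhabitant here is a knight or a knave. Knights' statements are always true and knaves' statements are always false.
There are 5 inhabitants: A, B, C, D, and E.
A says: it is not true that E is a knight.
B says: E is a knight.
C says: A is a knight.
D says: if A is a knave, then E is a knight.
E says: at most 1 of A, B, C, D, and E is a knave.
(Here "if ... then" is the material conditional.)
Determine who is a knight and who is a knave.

A is a knight, and the claim "it is not true that E is a knight" is indeed True.
B is a knave, so "E is a knight" must be false — and it is.
C is a knight, so "A is a knight" must be True — and it is.
Since D is a knight, "if A is a knave, then E is a knight" needs to be True, which holds.
E (knave): "at most 1 of A, B, C, D, and E is a knave" — false. ✓

A is a knight, B is a knave, C is a knight, D is a knight, and E is a knave.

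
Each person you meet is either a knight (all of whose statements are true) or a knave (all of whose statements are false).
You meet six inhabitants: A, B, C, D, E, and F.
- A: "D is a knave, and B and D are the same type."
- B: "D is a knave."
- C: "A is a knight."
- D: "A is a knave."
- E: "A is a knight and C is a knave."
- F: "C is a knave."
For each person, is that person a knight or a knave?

A is a knave, so "D is a knave, and B and D are the same type" must be false — and it is.
B is a knave, and the claim "D is a knave" is indeed false.
C is a knave; "A is a knight" is false, as required.
As a knight, D's statement "A is a knave" should be True; it is.
E (knave): "A is a knight and C is a knave" — false. ✓
F is a knight; "C is a knave" is True, as required.

Knights: D and F. Knaves: A, B, C, and E.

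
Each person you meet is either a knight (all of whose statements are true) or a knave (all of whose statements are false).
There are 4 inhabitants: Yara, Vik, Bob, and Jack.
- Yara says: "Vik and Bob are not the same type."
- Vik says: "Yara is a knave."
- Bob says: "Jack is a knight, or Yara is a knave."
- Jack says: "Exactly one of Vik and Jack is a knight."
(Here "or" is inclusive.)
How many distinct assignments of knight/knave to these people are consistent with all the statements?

1

Consistent assignments:
  Yara=knight, Vik=knave, Bob=knight, Jack=knight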